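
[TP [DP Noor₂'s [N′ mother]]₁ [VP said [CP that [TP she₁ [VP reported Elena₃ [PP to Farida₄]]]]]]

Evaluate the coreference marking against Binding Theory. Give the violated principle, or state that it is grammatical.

grammatical

The two coindexed NPs are *[Noor₂'s mother]₁* and *she₁*.
*she₁* is a pronoun; nothing c-commands it within its binding domain (the embedded TP.), so Principle B holds trivially.
*[Noor₂'s mother]₁* is an R-expression; *she₁* does not c-command it, and no other NP shares its index, so Principle C is satisfied.
All principles are respected.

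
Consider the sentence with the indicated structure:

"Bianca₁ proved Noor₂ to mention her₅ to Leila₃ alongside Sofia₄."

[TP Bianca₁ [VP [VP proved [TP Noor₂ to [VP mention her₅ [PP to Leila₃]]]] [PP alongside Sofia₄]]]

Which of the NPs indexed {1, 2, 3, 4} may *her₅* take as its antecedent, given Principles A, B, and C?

{1, 4}

*her* is a pronoun, so Principle B applies: it must be free in its binding domain.
Binding domain of *her₅*: the embedded TP, whose subject is Noor₂.
*Bianca₁* c-commands the pronoun but from outside its binding domain, and is not c-commanded by it → coindexation permitted.
*Noor₂* c-commands the pronoun within its binding domain → coindexation would violate Principle B.
*Leila₃*: the pronoun c-commands this R-expression → coindexation would violate Principle C on *Leila₃*.
*Sofia₄* and the pronoun do not c-command one another → neither Principle B nor Principle C is at stake; coindexation permitted.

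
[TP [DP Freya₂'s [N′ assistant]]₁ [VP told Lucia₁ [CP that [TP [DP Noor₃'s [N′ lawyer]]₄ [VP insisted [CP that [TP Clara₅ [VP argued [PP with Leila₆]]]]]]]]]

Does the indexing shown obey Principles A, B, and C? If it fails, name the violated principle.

Principle C

The two coindexed NPs are *[Freya₂'s assistant]₁* and *Lucia₁*.
*Lucia₁* is an R-expression. Principle C requires it to be free everywhere.
*[Freya₂'s assistant]₁* c-commands it and carries the same index.
The R-expression is bound → Principle C violation.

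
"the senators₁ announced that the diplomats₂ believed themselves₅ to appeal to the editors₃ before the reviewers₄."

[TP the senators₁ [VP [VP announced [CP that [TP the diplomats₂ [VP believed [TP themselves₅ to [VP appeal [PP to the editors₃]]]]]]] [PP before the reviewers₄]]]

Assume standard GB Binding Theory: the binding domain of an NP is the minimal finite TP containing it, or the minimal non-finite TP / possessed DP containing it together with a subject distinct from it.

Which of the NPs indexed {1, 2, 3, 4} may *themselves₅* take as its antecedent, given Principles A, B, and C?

*themselves* is an anaphor, so Principle A applies: it must be bound in its binding domain.
Binding domain of *themselves₅*: the embedded TP, whose subject is the diplomats₂.
*the senators₁* c-commands the anaphor but is outside its binding domain → cannot satisfy Principle A.
*the diplomats₂* c-commands the anaphor within its binding domain → licit binder.
*the editors₃* does not c-command the anaphor → cannot bind it.
*the reviewers₄* does not c-command the anaphor → cannot bind it.

{2}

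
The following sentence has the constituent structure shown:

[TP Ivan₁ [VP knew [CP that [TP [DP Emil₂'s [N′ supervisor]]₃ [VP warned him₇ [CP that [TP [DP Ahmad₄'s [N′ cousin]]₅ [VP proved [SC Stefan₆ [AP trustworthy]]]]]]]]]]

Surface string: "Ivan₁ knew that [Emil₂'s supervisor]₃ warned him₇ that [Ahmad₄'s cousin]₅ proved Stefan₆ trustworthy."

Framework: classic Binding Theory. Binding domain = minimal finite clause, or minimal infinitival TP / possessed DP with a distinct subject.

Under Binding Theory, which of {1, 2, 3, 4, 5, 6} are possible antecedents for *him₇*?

*him* is a pronoun, so Principle B applies: it must be free in its binding domain.
Binding domain of *him₇*: the embedded TP, whose subject is [Emil₂'s supervisor]₃.
*Ivan₁* c-commands the pronoun but from outside its binding domain, and is not c-commanded by it → coindexation permitted.
*Emil₂* and the pronoun do not c-command one another → neither Principle B nor Principle C is at stake; coindexation permitted.
*[Emil₂'s supervisor]₃* c-commands the pronoun within its binding domain → coindexation would violate Principle B.
*Ahmad₄*: the pronoun c-commands this R-expression → coindexation would violate Principle C on *Ahmad₄*.
*[Ahmad₄'s cousin]₅*: the pronoun c-commands this R-expression → coindexation would violate Principle C on *[Ahmad₄'s cousin]₅*.
*Stefan₆*: the pronoun c-commands this R-expression → coindexation would violate Principle C on *Stefan₆*.

{1, 2}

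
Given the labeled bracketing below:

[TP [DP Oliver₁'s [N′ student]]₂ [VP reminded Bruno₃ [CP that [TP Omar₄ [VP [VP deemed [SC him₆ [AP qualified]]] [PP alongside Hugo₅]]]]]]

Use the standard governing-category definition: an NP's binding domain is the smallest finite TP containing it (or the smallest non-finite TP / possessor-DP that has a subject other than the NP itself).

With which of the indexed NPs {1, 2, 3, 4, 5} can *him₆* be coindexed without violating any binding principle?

*him* is a pronoun, so Principle B applies: it must be free in its binding domain.
Binding domain of *him₆*: the embedded TP, whose subject is Omar₄.
*Oliver₁* and the pronoun do not c-command one another → neither Principle B nor Principle C is at stake; coindexation permitted.
*[Oliver₁'s student]₂* c-commands the pronoun but from outside its binding domain, and is not c-commanded by it → coindexation permitted.
*Bruno₃* c-commands the pronoun but from outside its binding domain, and is not c-commanded by it → coindexation permitted.
*Omar₄* c-commands the pronoun within its binding domain → coindexation would violate Principle B.
*Hugo₅* and the pronoun do not c-command one another → neither Principle B nor Principle C is at stake; coindexation permitted.

{1, 2, 3, 5}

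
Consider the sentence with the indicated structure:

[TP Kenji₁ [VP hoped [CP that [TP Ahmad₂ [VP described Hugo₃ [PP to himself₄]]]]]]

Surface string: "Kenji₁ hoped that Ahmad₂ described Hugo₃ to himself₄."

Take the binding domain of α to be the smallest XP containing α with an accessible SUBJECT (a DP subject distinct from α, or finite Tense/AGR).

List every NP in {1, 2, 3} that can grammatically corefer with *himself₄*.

{2, 3}

*himself* is an anaphor, so Principle A applies: it must be bound in its binding domain.
Binding domain of *himself₄*: the embedded TP, whose subject is Ahmad₂.
*Kenji₁* c-commands the anaphor but is outside its binding domain → cannot satisfy Principle A.
*Ahmad₂* c-commands the anaphor within its binding domain → licit binder.
*Hugo₃* c-commands the anaphor within its binding domain → licit binder.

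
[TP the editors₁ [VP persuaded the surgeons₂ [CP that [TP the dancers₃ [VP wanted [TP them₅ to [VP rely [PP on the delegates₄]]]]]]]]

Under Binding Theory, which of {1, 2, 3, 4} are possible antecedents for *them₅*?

*them* is a pronoun, so Principle B applies: it must be free in its binding domain.
Binding domain of *them₅*: the embedded TP, whose subject is the dancers₃.
*the editors₁* c-commands the pronoun but from outside its binding domain, and is not c-commanded by it → coindexation permitted.
*the surgeons₂* c-commands the pronoun but from outside its binding domain, and is not c-commanded by it → coindexation permitted.
*the dancers₃* c-commands the pronoun within its binding domain → coindexation would violate Principle B.
*the delegates₄*: the pronoun c-commands this R-expression → coindexation would violate Principle C on *the delegates₄*.

{1, 2}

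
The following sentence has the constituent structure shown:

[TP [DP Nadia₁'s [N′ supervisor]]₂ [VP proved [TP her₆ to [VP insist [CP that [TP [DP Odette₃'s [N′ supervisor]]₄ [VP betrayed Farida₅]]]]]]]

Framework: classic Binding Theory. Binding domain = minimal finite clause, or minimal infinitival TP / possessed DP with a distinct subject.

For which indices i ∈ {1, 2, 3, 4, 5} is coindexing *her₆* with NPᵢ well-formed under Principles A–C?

{1}

*her* is a pronoun, so Principle B applies: it must be free in its binding domain.
Binding domain of *her₆*: the matrix TP, whose subject is [Nadia₁'s supervisor]₂.
*Nadia₁* and the pronoun do not c-command one another → neither Principle B nor Principle C is at stake; coindexation permitted.
*[Nadia₁'s supervisor]₂* c-commands the pronoun within its binding domain → coindexation would violate Principle B.
*Odette₃*: the pronoun c-commands this R-expression → coindexation would violate Principle C on *Odette₃*.
*[Odette₃'s supervisor]₄*: the pronoun c-commands this R-expression → coindexation would violate Principle C on *[Odette₃'s supervisor]₄*.
*Farida₅*: the pronoun c-commands this R-expression → coindexation would violate Principle C on *Farida₅*.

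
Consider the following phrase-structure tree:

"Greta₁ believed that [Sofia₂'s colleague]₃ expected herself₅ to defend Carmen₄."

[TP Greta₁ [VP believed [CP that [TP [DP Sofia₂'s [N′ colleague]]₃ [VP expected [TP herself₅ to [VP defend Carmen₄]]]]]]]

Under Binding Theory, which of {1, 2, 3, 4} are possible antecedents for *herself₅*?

*herself* is an anaphor, so Principle A applies: it must be bound in its binding domain.
Binding domain of *herself₅*: the embedded TP, whose subject is [Sofia₂'s colleague]₃.
*Greta₁* c-commands the anaphor but is outside its binding domain → cannot satisfy Principle A.
*Sofia₂* does not c-command the anaphor → cannot bind it.
*[Sofia₂'s colleague]₃* c-commands the anaphor within its binding domain → licit binder.
*Carmen₄* does not c-command the anaphor → cannot bind it.

{3}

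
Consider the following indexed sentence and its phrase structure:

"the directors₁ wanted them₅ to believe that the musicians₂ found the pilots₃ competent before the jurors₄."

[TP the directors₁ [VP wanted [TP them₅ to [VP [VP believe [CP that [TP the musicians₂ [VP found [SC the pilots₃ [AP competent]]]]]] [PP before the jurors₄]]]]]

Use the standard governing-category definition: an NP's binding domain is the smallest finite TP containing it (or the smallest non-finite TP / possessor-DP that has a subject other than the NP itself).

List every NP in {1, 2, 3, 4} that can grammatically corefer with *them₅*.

*them* is a pronoun, so Principle B applies: it must be free in its binding domain.
Binding domain of *them₅*: the matrix TP, whose subject is the directors₁.
*the directors₁* c-commands the pronoun within its binding domain → coindexation would violate Principle B.
*the musicians₂*: the pronoun c-commands this R-expression → coindexation would violate Principle C on *the musicians₂*.
*the pilots₃*: the pronoun c-commands this R-expression → coindexation would violate Principle C on *the pilots₃*.
*the jurors₄*: the pronoun c-commands this R-expression → coindexation would violate Principle C on *the jurors₄*.

none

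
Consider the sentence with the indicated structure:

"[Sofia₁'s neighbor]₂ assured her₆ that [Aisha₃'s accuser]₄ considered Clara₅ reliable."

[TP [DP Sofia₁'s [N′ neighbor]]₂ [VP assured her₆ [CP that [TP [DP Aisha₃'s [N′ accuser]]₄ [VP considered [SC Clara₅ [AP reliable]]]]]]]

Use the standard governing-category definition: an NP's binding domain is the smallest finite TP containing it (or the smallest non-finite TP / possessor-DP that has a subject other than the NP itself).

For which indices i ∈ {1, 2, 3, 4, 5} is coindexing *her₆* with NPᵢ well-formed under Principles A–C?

{1}

*her* is a pronoun, so Principle B applies: it must be free in its binding domain.
Binding domain of *her₆*: the matrix TP, whose subject is [Sofia₁'s neighbor]₂.
*Sofia₁* and the pronoun do not c-command one another → neither Principle B nor Principle C is at stake; coindexation permitted.
*[Sofia₁'s neighbor]₂* c-commands the pronoun within its binding domain → coindexation would violate Principle B.
*Aisha₃*: the pronoun c-commands this R-expression → coindexation would violate Principle C on *Aisha₃*.
*[Aisha₃'s accuser]₄*: the pronoun c-commands this R-expression → coindexation would violate Principle C on *[Aisha₃'s accuser]₄*.
*Clara₅*: the pronoun c-commands this R-expression → coindexation would violate Principle C on *Clara₅*.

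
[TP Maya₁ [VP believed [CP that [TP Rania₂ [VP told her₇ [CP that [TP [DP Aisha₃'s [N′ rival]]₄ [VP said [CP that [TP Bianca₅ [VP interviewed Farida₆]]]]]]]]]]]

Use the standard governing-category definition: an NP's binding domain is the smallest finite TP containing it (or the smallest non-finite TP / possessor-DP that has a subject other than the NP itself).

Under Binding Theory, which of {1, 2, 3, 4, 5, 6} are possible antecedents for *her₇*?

*her* is a pronoun, so Principle B applies: it must be free in its binding domain.
Binding domain of *her₇*: the embedded TP, whose subject is Rania₂.
*Maya₁* c-commands the pronoun but from outside its binding domain, and is not c-commanded by it → coindexation permitted.
*Rania₂* c-commands the pronoun within its binding domain → coindexation would violate Principle B.
*Aisha₃*: the pronoun c-commands this R-expression → coindexation would violate Principle C on *Aisha₃*.
*[Aisha₃'s rival]₄*: the pronoun c-commands this R-expression → coindexation would violate Principle C on *[Aisha₃'s rival]₄*.
*Bianca₅*: the pronoun c-commands this R-expression → coindexation would violate Principle C on *Bianca₅*.
*Farida₆*: the pronoun c-commands this R-expression → coindexation would violate Principle C on *Farida₆*.

{1}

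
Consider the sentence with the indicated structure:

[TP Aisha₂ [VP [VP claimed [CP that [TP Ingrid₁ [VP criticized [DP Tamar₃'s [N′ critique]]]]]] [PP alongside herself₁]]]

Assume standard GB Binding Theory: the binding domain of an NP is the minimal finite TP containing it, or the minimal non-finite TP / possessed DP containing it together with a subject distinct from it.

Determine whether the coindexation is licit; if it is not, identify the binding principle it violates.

Principle A

The two coindexed NPs are *Ingrid₁* and *herself₁*.
*herself₁* is an anaphor. Principle A requires it to be bound within its binding domain — the matrix TP, whose subject is Aisha₂.
Within that domain it is c-commanded by *Aisha₂*, which does not share its index.
*Ingrid₁* does not c-command the anaphor at all.
The anaphor is unbound in its domain → Principle A violation.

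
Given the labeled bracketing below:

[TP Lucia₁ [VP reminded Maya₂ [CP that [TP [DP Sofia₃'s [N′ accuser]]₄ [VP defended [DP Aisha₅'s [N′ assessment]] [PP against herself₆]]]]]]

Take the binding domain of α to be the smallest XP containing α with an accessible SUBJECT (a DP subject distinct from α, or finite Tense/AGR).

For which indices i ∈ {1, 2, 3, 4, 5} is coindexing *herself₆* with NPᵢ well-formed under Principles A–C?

{4}

*herself* is an anaphor, so Principle A applies: it must be bound in its binding domain.
Binding domain of *herself₆*: the embedded TP, whose subject is [Sofia₃'s accuser]₄.
*Lucia₁* c-commands the anaphor but is outside its binding domain → cannot satisfy Principle A.
*Maya₂* c-commands the anaphor but is outside its binding domain → cannot satisfy Principle A.
*Sofia₃* does not c-command the anaphor → cannot bind it.
*[Sofia₃'s accuser]₄* c-commands the anaphor within its binding domain → licit binder.
*Aisha₅* does not c-command the anaphor → cannot bind it.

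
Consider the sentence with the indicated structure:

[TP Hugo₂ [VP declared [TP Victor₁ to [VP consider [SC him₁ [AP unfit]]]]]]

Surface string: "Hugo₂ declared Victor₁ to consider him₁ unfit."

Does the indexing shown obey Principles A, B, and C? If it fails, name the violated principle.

The two coindexed NPs are *Victor₁* and *him₁*.
*him₁* is a pronoun. Its binding domain is the embedded TP, whose subject is Victor₁.
*Victor₁* c-commands it within that domain and carries the same index.
The pronoun is locally bound → Principle B violation.

Principle B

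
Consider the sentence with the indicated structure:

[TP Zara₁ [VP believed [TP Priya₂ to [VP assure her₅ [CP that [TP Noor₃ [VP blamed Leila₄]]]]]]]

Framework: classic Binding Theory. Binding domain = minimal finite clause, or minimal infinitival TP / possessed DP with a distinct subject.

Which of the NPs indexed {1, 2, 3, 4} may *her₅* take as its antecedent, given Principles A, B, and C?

*her* is a pronoun, so Principle B applies: it must be free in its binding domain.
Binding domain of *her₅*: the embedded TP, whose subject is Priya₂.
*Zara₁* c-commands the pronoun but from outside its binding domain, and is not c-commanded by it → coindexation permitted.
*Priya₂* c-commands the pronoun within its binding domain → coindexation would violate Principle B.
*Noor₃*: the pronoun c-commands this R-expression → coindexation would violate Principle C on *Noor₃*.
*Leila₄*: the pronoun c-commands this R-expression → coindexation would violate Principle C on *Leila₄*.

{1}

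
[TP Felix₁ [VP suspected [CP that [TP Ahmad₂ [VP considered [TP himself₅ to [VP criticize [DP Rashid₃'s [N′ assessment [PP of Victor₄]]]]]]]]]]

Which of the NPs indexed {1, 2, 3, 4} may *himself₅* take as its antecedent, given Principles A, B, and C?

{2}

*himself* is an anaphor, so Principle A applies: it must be bound in its binding domain.
Binding domain of *himself₅*: the embedded TP, whose subject is Ahmad₂.
*Felix₁* c-commands the anaphor but is outside its binding domain → cannot satisfy Principle A.
*Ahmad₂* c-commands the anaphor within its binding domain → licit binder.
*Rashid₃* does not c-command the anaphor → cannot bind it.
*Victor₄* does not c-command the anaphor → cannot bind it.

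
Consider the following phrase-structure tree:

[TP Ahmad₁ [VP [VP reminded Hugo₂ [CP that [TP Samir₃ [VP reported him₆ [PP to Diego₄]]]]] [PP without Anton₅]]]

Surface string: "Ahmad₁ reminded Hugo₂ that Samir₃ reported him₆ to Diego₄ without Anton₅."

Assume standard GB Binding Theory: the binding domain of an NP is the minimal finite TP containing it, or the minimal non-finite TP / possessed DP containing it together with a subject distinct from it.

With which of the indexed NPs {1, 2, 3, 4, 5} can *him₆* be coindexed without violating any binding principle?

{1, 2, 5}

*him* is a pronoun, so Principle B applies: it must be free in its binding domain.
Binding domain of *him₆*: the embedded TP, whose subject is Samir₃.
*Ahmad₁* c-commands the pronoun but from outside its binding domain, and is not c-commanded by it → coindexation permitted.
*Hugo₂* c-commands the pronoun but from outside its binding domain, and is not c-commanded by it → coindexation permitted.
*Samir₃* c-commands the pronoun within its binding domain → coindexation would violate Principle B.
*Diego₄*: the pronoun c-commands this R-expression → coindexation would violate Principle C on *Diego₄*.
*Anton₅* and the pronoun do not c-command one another → neither Principle B nor Principle C is at stake; coindexation permitted.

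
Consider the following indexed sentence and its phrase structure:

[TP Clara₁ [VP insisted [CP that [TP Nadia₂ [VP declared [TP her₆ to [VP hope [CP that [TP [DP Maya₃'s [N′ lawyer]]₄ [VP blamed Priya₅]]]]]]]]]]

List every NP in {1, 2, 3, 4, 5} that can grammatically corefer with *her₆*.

*her* is a pronoun, so Principle B applies: it must be free in its binding domain.
Binding domain of *her₆*: the embedded TP, whose subject is Nadia₂.
*Clara₁* c-commands the pronoun but from outside its binding domain, and is not c-commanded by it → coindexation permitted.
*Nadia₂* c-commands the pronoun within its binding domain → coindexation would violate Principle B.
*Maya₃*: the pronoun c-commands this R-expression → coindexation would violate Principle C on *Maya₃*.
*[Maya₃'s lawyer]₄*: the pronoun c-commands this R-expression → coindexation would violate Principle C on *[Maya₃'s lawyer]₄*.
*Priya₅*: the pronoun c-commands this R-expression → coindexation would violate Principle C on *Priya₅*.

{1}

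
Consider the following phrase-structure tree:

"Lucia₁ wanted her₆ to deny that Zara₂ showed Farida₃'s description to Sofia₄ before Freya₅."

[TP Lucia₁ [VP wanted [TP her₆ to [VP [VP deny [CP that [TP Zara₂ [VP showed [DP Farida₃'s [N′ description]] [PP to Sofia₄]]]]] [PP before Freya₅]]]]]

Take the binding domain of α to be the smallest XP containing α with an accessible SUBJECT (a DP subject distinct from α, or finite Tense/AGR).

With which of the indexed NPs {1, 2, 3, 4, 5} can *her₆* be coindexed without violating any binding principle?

*her* is a pronoun, so Principle B applies: it must be free in its binding domain.
Binding domain of *her₆*: the matrix TP, whose subject is Lucia₁.
*Lucia₁* c-commands the pronoun within its binding domain → coindexation would violate Principle B.
*Zara₂*: the pronoun c-commands this R-expression → coindexation would violate Principle C on *Zara₂*.
*Farida₃*: the pronoun c-commands this R-expression → coindexation would violate Principle C on *Farida₃*.
*Sofia₄*: the pronoun c-commands this R-expression → coindexation would violate Principle C on *Sofia₄*.
*Freya₅*: the pronoun c-commands this R-expression → coindexation would violate Principle C on *Freya₅*.

none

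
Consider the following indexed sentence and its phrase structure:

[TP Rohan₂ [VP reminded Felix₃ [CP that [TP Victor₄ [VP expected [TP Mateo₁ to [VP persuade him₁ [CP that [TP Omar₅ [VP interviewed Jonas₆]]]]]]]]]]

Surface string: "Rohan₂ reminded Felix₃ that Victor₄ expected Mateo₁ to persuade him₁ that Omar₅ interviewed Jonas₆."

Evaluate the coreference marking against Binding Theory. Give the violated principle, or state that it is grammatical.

The two coindexed NPs are *Mateo₁* and *him₁*.
*him₁* is a pronoun. Its binding domain is the embedded TP, whose subject is Mateo₁.
*Mateo₁* c-commands it within that domain and carries the same index.
The pronoun is locally bound → Principle B violation.

Principle B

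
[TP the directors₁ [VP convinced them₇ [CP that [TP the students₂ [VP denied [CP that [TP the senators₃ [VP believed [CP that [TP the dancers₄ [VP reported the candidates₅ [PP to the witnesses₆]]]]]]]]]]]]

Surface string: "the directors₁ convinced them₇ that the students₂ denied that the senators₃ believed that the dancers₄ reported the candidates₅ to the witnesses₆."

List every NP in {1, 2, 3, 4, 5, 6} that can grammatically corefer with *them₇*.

*them* is a pronoun, so Principle B applies: it must be free in its binding domain.
Binding domain of *them₇*: the matrix TP, whose subject is the directors₁.
*the directors₁* c-commands the pronoun within its binding domain → coindexation would violate Principle B.
*the students₂*: the pronoun c-commands this R-expression → coindexation would violate Principle C on *the students₂*.
*the senators₃*: the pronoun c-commands this R-expression → coindexation would violate Principle C on *the senators₃*.
*the dancers₄*: the pronoun c-commands this R-expression → coindexation would violate Principle C on *the dancers₄*.
*the candidates₅*: the pronoun c-commands this R-expression → coindexation would violate Principle C on *the candidates₅*.
*the witnesses₆*: the pronoun c-commands this R-expression → coindexation would violate Principle C on *the witnesses₆*.

none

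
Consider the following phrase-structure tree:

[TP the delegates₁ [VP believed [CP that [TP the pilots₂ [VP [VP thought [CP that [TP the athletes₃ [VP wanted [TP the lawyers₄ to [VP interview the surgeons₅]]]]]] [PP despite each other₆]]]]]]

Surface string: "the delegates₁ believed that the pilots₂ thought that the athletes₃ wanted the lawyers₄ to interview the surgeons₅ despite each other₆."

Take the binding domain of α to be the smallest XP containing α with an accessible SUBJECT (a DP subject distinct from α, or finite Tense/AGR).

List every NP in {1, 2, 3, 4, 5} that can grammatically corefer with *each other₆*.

{2}

*each other* is an anaphor, so Principle A applies: it must be bound in its binding domain.
Binding domain of *each other₆*: the embedded TP, whose subject is the pilots₂.
*the delegates₁* c-commands the anaphor but is outside its binding domain → cannot satisfy Principle A.
*the pilots₂* c-commands the anaphor within its binding domain → licit binder.
*the athletes₃* does not c-command the anaphor → cannot bind it.
*the lawyers₄* does not c-command the anaphor → cannot bind it.
*the surgeons₅* does not c-command the anaphor → cannot bind it.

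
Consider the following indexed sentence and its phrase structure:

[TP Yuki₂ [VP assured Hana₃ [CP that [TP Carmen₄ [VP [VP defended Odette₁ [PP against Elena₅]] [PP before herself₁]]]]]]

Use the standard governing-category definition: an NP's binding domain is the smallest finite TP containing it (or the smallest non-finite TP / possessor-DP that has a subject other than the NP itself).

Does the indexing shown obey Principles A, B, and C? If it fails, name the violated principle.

Principle A

The two coindexed NPs are *Odette₁* and *herself₁*.
*herself₁* is an anaphor. Principle A requires it to be bound within its binding domain — the embedded TP, whose subject is Carmen₄.
Within that domain it is c-commanded by *Carmen₄*, which does not share its index.
*Odette₁* does not c-command the anaphor at all.
The anaphor is unbound in its domain → Principle A violation.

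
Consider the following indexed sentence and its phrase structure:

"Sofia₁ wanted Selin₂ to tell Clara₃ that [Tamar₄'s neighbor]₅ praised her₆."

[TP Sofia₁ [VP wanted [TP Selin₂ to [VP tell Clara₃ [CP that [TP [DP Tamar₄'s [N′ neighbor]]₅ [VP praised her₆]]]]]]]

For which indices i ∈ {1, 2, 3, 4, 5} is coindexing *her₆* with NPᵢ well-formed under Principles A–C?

{1, 2, 3, 4}

*her* is a pronoun, so Principle B applies: it must be free in its binding domain.
Binding domain of *her₆*: the embedded TP, whose subject is [Tamar₄'s neighbor]₅.
*Sofia₁* c-commands the pronoun but from outside its binding domain, and is not c-commanded by it → coindexation permitted.
*Selin₂* c-commands the pronoun but from outside its binding domain, and is not c-commanded by it → coindexation permitted.
*Clara₃* c-commands the pronoun but from outside its binding domain, and is not c-commanded by it → coindexation permitted.
*Tamar₄* and the pronoun do not c-command one another → neither Principle B nor Principle C is at stake; coindexation permitted.
*[Tamar₄'s neighbor]₅* c-commands the pronoun within its binding domain → coindexation would violate Principle B.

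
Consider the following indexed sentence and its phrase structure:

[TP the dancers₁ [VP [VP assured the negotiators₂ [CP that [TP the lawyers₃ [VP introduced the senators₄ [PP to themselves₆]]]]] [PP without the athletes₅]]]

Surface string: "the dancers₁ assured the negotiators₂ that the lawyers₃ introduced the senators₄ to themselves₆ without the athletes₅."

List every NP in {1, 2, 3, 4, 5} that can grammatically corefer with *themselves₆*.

*themselves* is an anaphor, so Principle A applies: it must be bound in its binding domain.
Binding domain of *themselves₆*: the embedded TP, whose subject is the lawyers₃.
*the dancers₁* c-commands the anaphor but is outside its binding domain → cannot satisfy Principle A.
*the negotiators₂* c-commands the anaphor but is outside its binding domain → cannot satisfy Principle A.
*the lawyers₃* c-commands the anaphor within its binding domain → licit binder.
*the senators₄* c-commands the anaphor within its binding domain → licit binder.
*the athletes₅* does not c-command the anaphor → cannot bind it.

{3, 4}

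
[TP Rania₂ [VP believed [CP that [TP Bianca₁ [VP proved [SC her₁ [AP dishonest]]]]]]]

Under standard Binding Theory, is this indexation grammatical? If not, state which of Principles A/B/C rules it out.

Principle B

The two coindexed NPs are *Bianca₁* and *her₁*.
*her₁* is a pronoun. Its binding domain is the embedded TP, whose subject is Bianca₁.
*Bianca₁* c-commands it within that domain and carries the same index.
The pronoun is locally bound → Principle B violation.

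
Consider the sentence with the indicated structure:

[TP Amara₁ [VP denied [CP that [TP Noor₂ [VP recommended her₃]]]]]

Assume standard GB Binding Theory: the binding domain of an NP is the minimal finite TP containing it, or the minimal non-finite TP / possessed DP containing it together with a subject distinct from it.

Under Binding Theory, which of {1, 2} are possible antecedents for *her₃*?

{1}

*her* is a pronoun, so Principle B applies: it must be free in its binding domain.
Binding domain of *her₃*: the embedded TP, whose subject is Noor₂.
*Amara₁* c-commands the pronoun but from outside its binding domain, and is not c-commanded by it → coindexation permitted.
*Noor₂* c-commands the pronoun within its binding domain → coindexation would violate Principle B.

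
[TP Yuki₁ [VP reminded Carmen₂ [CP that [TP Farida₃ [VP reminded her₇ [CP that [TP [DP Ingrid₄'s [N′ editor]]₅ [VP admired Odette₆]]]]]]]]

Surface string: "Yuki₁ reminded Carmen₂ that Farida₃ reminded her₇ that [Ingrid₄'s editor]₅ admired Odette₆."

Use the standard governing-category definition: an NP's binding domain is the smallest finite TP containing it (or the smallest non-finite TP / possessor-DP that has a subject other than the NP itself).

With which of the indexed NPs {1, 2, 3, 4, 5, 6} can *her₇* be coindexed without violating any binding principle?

{1, 2}

*her* is a pronoun, so Principle B applies: it must be free in its binding domain.
Binding domain of *her₇*: the embedded TP, whose subject is Farida₃.
*Yuki₁* c-commands the pronoun but from outside its binding domain, and is not c-commanded by it → coindexation permitted.
*Carmen₂* c-commands the pronoun but from outside its binding domain, and is not c-commanded by it → coindexation permitted.
*Farida₃* c-commands the pronoun within its binding domain → coindexation would violate Principle B.
*Ingrid₄*: the pronoun c-commands this R-expression → coindexation would violate Principle C on *Ingrid₄*.
*[Ingrid₄'s editor]₅*: the pronoun c-commands this R-expression → coindexation would violate Principle C on *[Ingrid₄'s editor]₅*.
*Odette₆*: the pronoun c-commands this R-expression → coindexation would violate Principle C on *Odette₆*.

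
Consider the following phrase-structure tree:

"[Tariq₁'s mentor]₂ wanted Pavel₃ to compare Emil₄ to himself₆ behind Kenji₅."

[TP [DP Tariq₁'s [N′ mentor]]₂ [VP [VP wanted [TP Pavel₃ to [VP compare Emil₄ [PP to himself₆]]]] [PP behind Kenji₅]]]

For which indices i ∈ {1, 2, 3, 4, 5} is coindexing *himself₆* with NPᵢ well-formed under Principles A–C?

{3, 4}

*himself* is an anaphor, so Principle A applies: it must be bound in its binding domain.
Binding domain of *himself₆*: the embedded TP, whose subject is Pavel₃.
*Tariq₁* does not c-command the anaphor → cannot bind it.
*[Tariq₁'s mentor]₂* c-commands the anaphor but is outside its binding domain → cannot satisfy Principle A.
*Pavel₃* c-commands the anaphor within its binding domain → licit binder.
*Emil₄* c-commands the anaphor within its binding domain → licit binder.
*Kenji₅* does not c-command the anaphor → cannot bind it.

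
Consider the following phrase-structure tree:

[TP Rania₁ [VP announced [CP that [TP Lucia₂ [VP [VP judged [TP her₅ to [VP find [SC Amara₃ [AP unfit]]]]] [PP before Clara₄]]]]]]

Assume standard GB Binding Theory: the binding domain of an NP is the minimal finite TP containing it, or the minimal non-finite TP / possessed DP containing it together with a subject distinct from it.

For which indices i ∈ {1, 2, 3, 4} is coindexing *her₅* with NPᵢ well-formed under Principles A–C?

{1, 4}

*her* is a pronoun, so Principle B applies: it must be free in its binding domain.
Binding domain of *her₅*: the embedded TP, whose subject is Lucia₂.
*Rania₁* c-commands the pronoun but from outside its binding domain, and is not c-commanded by it → coindexation permitted.
*Lucia₂* c-commands the pronoun within its binding domain → coindexation would violate Principle B.
*Amara₃*: the pronoun c-commands this R-expression → coindexation would violate Principle C on *Amara₃*.
*Clara₄* and the pronoun do not c-command one another → neither Principle B nor Principle C is at stake; coindexation permitted.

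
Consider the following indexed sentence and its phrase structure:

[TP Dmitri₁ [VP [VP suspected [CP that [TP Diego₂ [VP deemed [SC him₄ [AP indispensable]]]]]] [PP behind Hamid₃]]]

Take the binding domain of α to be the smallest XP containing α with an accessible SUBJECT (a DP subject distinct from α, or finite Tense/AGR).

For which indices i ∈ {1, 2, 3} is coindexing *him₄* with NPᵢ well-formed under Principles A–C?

*him* is a pronoun, so Principle B applies: it must be free in its binding domain.
Binding domain of *him₄*: the embedded TP, whose subject is Diego₂.
*Dmitri₁* c-commands the pronoun but from outside its binding domain, and is not c-commanded by it → coindexation permitted.
*Diego₂* c-commands the pronoun within its binding domain → coindexation would violate Principle B.
*Hamid₃* and the pronoun do not c-command one another → neither Principle B nor Principle C is at stake; coindexation permitted.

{1, 3}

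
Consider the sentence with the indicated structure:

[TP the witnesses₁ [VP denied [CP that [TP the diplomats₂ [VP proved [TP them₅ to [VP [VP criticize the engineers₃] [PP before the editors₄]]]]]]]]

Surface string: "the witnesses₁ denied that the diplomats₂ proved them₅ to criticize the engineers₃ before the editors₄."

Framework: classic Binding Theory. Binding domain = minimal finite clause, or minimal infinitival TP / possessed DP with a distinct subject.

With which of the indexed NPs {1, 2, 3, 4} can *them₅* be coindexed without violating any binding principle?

*them* is a pronoun, so Principle B applies: it must be free in its binding domain.
Binding domain of *them₅*: the embedded TP, whose subject is the diplomats₂.
*the witnesses₁* c-commands the pronoun but from outside its binding domain, and is not c-commanded by it → coindexation permitted.
*the diplomats₂* c-commands the pronoun within its binding domain → coindexation would violate Principle B.
*the engineers₃*: the pronoun c-commands this R-expression → coindexation would violate Principle C on *the engineers₃*.
*the editors₄*: the pronoun c-commands this R-expression → coindexation would violate Principle C on *the editors₄*.

{1}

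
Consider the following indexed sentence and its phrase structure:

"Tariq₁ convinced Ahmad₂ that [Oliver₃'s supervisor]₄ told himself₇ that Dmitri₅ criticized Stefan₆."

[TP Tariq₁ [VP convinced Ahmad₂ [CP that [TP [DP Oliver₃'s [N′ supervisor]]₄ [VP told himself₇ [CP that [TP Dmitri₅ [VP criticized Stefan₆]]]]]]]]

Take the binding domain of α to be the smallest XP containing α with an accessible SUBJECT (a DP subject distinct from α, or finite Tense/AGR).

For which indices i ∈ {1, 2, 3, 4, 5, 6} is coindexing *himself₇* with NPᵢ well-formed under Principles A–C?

{4}

*himself* is an anaphor, so Principle A applies: it must be bound in its binding domain.
Binding domain of *himself₇*: the embedded TP, whose subject is [Oliver₃'s supervisor]₄.
*Tariq₁* c-commands the anaphor but is outside its binding domain → cannot satisfy Principle A.
*Ahmad₂* c-commands the anaphor but is outside its binding domain → cannot satisfy Principle A.
*Oliver₃* does not c-command the anaphor → cannot bind it.
*[Oliver₃'s supervisor]₄* c-commands the anaphor within its binding domain → licit binder.
*Dmitri₅* does not c-command the anaphor → cannot bind it.
*Stefan₆* does not c-command the anaphor → cannot bind it.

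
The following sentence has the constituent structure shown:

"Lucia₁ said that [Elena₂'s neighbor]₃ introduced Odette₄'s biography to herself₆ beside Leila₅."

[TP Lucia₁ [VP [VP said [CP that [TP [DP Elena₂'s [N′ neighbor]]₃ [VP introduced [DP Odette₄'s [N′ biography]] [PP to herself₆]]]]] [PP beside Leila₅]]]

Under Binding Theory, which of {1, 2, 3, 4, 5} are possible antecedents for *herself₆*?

*herself* is an anaphor, so Principle A applies: it must be bound in its binding domain.
Binding domain of *herself₆*: the embedded TP, whose subject is [Elena₂'s neighbor]₃.
*Lucia₁* c-commands the anaphor but is outside its binding domain → cannot satisfy Principle A.
*Elena₂* does not c-command the anaphor → cannot bind it.
*[Elena₂'s neighbor]₃* c-commands the anaphor within its binding domain → licit binder.
*Odette₄* does not c-command the anaphor → cannot bind it.
*Leila₅* does not c-command the anaphor → cannot bind it.

{3}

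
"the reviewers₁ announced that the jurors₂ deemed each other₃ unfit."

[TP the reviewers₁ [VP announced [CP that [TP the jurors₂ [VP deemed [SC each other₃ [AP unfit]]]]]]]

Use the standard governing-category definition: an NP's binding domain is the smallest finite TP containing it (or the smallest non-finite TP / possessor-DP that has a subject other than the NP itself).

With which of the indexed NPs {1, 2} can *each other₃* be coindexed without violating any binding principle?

{2}

*each other* is an anaphor, so Principle A applies: it must be bound in its binding domain.
Binding domain of *each other₃*: the embedded TP, whose subject is the jurors₂.
*the reviewers₁* c-commands the anaphor but is outside its binding domain → cannot satisfy Principle A.
*the jurors₂* c-commands the anaphor within its binding domain → licit binder.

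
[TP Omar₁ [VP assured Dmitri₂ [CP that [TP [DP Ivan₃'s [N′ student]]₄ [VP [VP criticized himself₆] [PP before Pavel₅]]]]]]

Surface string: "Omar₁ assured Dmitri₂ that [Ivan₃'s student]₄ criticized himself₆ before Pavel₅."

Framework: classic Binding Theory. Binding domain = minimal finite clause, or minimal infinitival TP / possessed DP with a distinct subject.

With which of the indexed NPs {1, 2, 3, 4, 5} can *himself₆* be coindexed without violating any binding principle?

{4}

*himself* is an anaphor, so Principle A applies: it must be bound in its binding domain.
Binding domain of *himself₆*: the embedded TP, whose subject is [Ivan₃'s student]₄.
*Omar₁* c-commands the anaphor but is outside its binding domain → cannot satisfy Principle A.
*Dmitri₂* c-commands the anaphor but is outside its binding domain → cannot satisfy Principle A.
*Ivan₃* does not c-command the anaphor → cannot bind it.
*[Ivan₃'s student]₄* c-commands the anaphor within its binding domain → licit binder.
*Pavel₅* does not c-command the anaphor → cannot bind it.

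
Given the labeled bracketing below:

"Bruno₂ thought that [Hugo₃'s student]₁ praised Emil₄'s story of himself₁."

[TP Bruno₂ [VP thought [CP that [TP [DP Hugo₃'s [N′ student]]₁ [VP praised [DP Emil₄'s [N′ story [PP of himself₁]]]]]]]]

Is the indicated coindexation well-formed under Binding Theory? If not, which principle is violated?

Principle A

The two coindexed NPs are *[Hugo₃'s student]₁* and *himself₁*.
*himself₁* is an anaphor. Principle A requires it to be bound within its binding domain — the possessed DP, whose subject is Emil₄.
Within that domain it is c-commanded by *Emil₄*, which does not share its index.
*[Hugo₃'s student]₁* does c-command the anaphor, but from outside its binding domain.
The anaphor is unbound in its domain → Principle A violation.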